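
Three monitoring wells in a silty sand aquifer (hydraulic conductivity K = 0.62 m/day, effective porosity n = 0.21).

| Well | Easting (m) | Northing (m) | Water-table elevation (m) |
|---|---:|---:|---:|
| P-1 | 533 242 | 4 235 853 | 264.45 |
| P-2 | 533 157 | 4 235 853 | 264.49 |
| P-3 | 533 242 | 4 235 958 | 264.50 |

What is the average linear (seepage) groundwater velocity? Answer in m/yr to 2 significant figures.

∂h/∂x = (264.49 − 264.45) / (533157 − 533242) = -0.0004706
∂h/∂y = (264.50 − 264.45) / (4235958 − 4235853) = +0.0004762
|∇h| = √(-0.0004706² + 0.0004762²) = 0.0006695
Seepage velocity v = K·i/n = 0.62 × 0.0006695 / 0.21 = 0.001977 m/day = 0.7221 m/yr.

0.72 m/yr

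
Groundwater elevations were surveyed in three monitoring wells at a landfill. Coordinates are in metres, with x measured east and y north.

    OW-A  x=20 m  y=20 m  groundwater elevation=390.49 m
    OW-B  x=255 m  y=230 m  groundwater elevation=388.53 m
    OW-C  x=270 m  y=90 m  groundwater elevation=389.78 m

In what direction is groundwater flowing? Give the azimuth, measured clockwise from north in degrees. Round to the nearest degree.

002°

With h = a·x + b·y + c and OW-A as origin, the differences give:
  235·a + 210·b = -1.96
  250·a + 70·b = -0.71
Eliminate b (×70 and ×210, subtract): -36050·a = 11.900 → a = ∂h/∂x = -0.0003301
Back-substitute: b = ∂h/∂y = -0.008964.
Flow direction (−∇h) has components (+0.0003301 E, +0.008964 N).
Azimuth = atan2(E, N) = atan2(+0.0003301, +0.008964) = 2.1° ≈ 002°.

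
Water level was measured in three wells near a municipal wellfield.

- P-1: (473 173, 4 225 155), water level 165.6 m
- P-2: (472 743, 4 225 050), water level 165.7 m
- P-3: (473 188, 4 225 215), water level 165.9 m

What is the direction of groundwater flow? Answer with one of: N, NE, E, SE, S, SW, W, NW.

S

Differences from P-1: to P-2 (Δx, Δy, Δh) = (-430, -105, +0.1); to P-3 = (15, 60, +0.3).
Solve a·Δx + b·Δy = Δh: det = (-430)·60 − 15·(-105) = -24225.
∂h/∂x = [(+0.1)·60 − (+0.3)·(-105)] / -24225 = -0.001548
∂h/∂y = [(-430)·(+0.3) − 15·(+0.1)] / -24225 = +0.005387
Flow = −∇h = (+0.001548 east, -0.005387 north), which points south.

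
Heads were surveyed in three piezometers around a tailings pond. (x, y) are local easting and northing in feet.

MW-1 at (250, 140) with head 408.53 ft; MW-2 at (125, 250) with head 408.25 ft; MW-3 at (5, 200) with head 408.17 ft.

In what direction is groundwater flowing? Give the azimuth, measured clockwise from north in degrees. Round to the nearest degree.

Differences from MW-1: to MW-2 (Δx, Δy, Δh) = (-125, 110, -0.28); to MW-3 = (-245, 60, -0.36).
Determinant of the coordinate differences = (-125)·60 − (-245)·110 = 19450.
∂h/∂x = [(-0.28)·60 − (-0.36)·110] / 19450 = +0.001172
∂h/∂y = [(-125)·(-0.36) − (-245)·(-0.28)] / 19450 = -0.001213
Flow direction (−∇h) has components (-0.001172 E, +0.001213 N).
Azimuth = atan2(E, N) = atan2(-0.001172, +0.001213) = 316.0° ≈ 316°.

316°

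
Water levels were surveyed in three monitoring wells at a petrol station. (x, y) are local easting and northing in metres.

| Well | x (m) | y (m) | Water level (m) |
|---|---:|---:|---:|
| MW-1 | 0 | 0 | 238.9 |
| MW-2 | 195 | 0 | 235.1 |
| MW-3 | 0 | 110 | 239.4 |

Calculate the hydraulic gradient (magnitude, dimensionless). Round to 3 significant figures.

0.0200

∂h/∂x = (235.1 − 238.9) / (195 − 0) = -0.01949
∂h/∂y = (239.4 − 238.9) / (110 − 0) = +0.004545
|∇h| = √(-0.01949² + 0.004545²) = 0.02001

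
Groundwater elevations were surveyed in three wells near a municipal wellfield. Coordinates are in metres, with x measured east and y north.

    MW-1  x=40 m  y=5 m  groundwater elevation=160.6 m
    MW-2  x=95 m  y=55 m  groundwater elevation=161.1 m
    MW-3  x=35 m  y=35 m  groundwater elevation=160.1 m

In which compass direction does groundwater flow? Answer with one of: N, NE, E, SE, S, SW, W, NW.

Three-point gradient (reference MW-1): Δ to MW-2 = (55, 50, +0.5), Δ to MW-3 = (-5, 30, -0.5).
∂h/∂x = +0.02105, ∂h/∂y = -0.01316 (det = 1900).
Flow = −∇h = (-0.02105 east, +0.01316 north), which points northwest.

NW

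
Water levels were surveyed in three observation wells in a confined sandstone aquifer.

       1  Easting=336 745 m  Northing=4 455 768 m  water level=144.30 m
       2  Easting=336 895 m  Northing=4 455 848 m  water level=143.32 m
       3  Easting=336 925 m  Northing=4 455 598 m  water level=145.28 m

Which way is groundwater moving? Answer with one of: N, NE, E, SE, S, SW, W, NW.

N

Differences from 1: to 2 (Δx, Δy, Δh) = (150, 80, -0.98); to 3 = (180, -170, +0.98).
Determinant of the coordinate differences = 150·(-170) − 180·80 = -39900.
∂h/∂x = [(-0.98)·(-170) − (+0.98)·80] / -39900 = -0.002211
∂h/∂y = [150·(+0.98) − 180·(-0.98)] / -39900 = -0.008105
Flow = −∇h = (+0.002211 east, +0.008105 north), which points north.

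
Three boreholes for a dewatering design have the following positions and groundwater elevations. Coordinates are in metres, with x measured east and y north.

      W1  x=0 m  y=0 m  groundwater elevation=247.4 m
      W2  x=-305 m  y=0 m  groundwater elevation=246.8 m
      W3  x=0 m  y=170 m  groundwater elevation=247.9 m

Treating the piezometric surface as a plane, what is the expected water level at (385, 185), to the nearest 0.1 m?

248.7 m

∂h/∂x = (246.8 − 247.4) / (-305 − 0) = +0.001967
∂h/∂y = (247.9 − 247.4) / (170 − 0) = +0.002941
h(385, 185) = 247.4 + (+0.001967)·(385) + (+0.002941)·(185) = 247.4 +0.757 +0.544 = 248.701 m.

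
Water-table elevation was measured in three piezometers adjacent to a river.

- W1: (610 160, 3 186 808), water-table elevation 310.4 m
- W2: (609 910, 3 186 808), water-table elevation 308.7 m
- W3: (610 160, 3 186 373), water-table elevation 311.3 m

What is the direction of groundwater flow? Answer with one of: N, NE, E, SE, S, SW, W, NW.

∂h/∂x = (308.7 − 310.4) / (609910 − 610160) = +0.006800
∂h/∂y = (311.3 − 310.4) / (3186373 − 3186808) = -0.002069
Flow = −∇h = (-0.006800 east, +0.002069 north), which points west.

W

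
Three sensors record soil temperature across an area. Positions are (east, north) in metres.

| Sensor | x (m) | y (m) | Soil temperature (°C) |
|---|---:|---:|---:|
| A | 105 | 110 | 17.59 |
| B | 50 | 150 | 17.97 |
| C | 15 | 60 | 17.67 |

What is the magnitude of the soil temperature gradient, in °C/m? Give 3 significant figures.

With T = a·x + b·y + c and A as origin, the differences give:
  (-55)·a + 40·b = +0.38
  (-90)·a + (-50)·b = +0.08
Eliminate b (×(-50) and ×40, subtract): 6350·a = -22.200 → a = ∂T/∂x = -0.003496
Back-substitute: b = ∂T/∂y = +0.004693.
|∇f| = √(-0.003496² + 0.004693²) = 0.005852 °C/m

0.00585 °C/m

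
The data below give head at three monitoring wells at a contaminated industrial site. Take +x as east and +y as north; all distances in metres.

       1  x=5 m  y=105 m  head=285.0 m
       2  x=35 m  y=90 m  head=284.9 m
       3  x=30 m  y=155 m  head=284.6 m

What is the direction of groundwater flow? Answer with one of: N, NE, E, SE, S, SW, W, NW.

NE

Differences from 1: to 2 (Δx, Δy, Δh) = (30, -15, -0.1); to 3 = (25, 50, -0.4).
Determinant of the coordinate differences = 30·50 − 25·(-15) = 1875.
∂h/∂x = [(-0.1)·50 − (-0.4)·(-15)] / 1875 = -0.005867
∂h/∂y = [30·(-0.4) − 25·(-0.1)] / 1875 = -0.005067
Flow = −∇h = (+0.005867 east, +0.005067 north), which points northeast.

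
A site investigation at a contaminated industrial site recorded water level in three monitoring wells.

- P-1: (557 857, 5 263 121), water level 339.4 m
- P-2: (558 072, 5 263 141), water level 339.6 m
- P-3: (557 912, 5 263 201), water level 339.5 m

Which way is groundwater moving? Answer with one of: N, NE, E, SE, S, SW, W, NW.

Taking P-1 as reference: P-2−P-1 = (215, 20, +0.2); P-3−P-1 = (55, 80, +0.1).
Solve a·Δx + b·Δy = Δh: det = 215·80 − 55·20 = 16100.
∂h/∂x = [(+0.2)·80 − (+0.1)·20] / 16100 = +0.0008696
∂h/∂y = [215·(+0.1) − 55·(+0.2)] / 16100 = +0.0006522
Flow = −∇h = (-0.0008696 east, -0.0006522 north), which points southwest.

SW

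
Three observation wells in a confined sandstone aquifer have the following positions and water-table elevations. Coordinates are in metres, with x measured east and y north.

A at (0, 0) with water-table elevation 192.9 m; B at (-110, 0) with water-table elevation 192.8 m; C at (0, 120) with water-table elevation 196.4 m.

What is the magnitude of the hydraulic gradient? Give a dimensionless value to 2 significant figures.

0.029

∂h/∂x = (192.8 − 192.9) / (-110 − 0) = +0.0009091
∂h/∂y = (196.4 − 192.9) / (120 − 0) = +0.02917
|∇h| = √(0.0009091² + 0.02917²) = 0.02918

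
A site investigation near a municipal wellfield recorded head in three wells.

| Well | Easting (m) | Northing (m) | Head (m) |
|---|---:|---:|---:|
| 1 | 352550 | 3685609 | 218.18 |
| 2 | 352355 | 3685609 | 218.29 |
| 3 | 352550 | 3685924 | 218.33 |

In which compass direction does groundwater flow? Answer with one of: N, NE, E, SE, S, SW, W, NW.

SE

∂h/∂x = (218.29 − 218.18) / (352355 − 352550) = -0.0005641
∂h/∂y = (218.33 − 218.18) / (3685924 − 3685609) = +0.0004762
Flow = −∇h = (+0.0005641 east, -0.0004762 north), which points southeast.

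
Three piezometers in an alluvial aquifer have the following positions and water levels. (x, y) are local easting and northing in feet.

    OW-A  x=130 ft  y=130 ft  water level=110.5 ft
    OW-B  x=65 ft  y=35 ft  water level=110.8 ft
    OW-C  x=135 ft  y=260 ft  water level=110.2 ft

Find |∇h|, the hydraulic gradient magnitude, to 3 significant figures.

0.00261

Three-point gradient (reference OW-A): Δ to OW-B = (-65, -95, +0.3), Δ to OW-C = (5, 130, -0.3).
∂h/∂x = -0.001317, ∂h/∂y = -0.002257 (det = -7975).
|∇h| = √(-0.001317² + -0.002257²) = 0.002613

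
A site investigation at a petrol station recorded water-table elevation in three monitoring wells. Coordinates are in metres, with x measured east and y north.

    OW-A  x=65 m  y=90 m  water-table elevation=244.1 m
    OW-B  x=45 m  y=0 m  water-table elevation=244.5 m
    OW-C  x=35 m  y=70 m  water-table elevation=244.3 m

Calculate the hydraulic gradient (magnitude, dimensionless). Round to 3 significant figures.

0.00557

Differences from OW-A: to OW-B (Δx, Δy, Δh) = (-20, -90, +0.4); to OW-C = (-30, -20, +0.2).
Determinant of the coordinate differences = (-20)·(-20) − (-30)·(-90) = -2300.
∂h/∂x = [(+0.4)·(-20) − (+0.2)·(-90)] / -2300 = -0.004348
∂h/∂y = [(-20)·(+0.2) − (-30)·(+0.4)] / -2300 = -0.003478
|∇h| = √(-0.004348² + -0.003478²) = 0.005568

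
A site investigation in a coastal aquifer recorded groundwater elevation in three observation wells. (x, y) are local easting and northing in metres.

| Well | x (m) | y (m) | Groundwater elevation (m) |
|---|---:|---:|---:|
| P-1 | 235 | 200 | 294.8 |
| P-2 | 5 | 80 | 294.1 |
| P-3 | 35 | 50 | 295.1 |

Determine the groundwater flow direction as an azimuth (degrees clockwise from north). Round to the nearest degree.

326°

Differences from P-1: to P-2 (Δx, Δy, Δh) = (-230, -120, -0.7); to P-3 = (-200, -150, +0.3).
Determinant of the coordinate differences = (-230)·(-150) − (-200)·(-120) = 10500.
∂h/∂x = [(-0.7)·(-150) − (+0.3)·(-120)] / 10500 = +0.01343
∂h/∂y = [(-230)·(+0.3) − (-200)·(-0.7)] / 10500 = -0.01990
Flow direction (−∇h) has components (-0.01343 E, +0.01990 N).
Azimuth = atan2(E, N) = atan2(-0.01343, +0.01990) = 326.0° ≈ 326°.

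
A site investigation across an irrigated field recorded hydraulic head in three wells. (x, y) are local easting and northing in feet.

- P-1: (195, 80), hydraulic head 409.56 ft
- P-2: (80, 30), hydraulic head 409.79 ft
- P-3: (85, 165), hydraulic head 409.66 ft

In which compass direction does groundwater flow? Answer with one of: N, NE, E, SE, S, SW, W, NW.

Differences from P-1: to P-2 (Δx, Δy, Δh) = (-115, -50, +0.23); to P-3 = (-110, 85, +0.10).
Solve a·Δx + b·Δy = Δh: det = (-115)·85 − (-110)·(-50) = -15275.
∂h/∂x = [(+0.23)·85 − (+0.10)·(-50)] / -15275 = -0.001607
∂h/∂y = [(-115)·(+0.10) − (-110)·(+0.23)] / -15275 = -0.0009034
Flow = −∇h = (+0.001607 east, +0.0009034 north), which points northeast.

NE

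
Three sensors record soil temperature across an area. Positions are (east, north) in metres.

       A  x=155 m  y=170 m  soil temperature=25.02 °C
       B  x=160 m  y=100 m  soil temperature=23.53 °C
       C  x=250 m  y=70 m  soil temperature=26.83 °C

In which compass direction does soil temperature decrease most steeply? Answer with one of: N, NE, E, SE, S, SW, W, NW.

Three-point gradient (reference A): Δ to B = (5, -70, -1.49), Δ to C = (95, -100, +1.81).
∂T/∂x = +0.04483, ∂T/∂y = +0.02449 (det = 6150).
Steepest decrease is along −∇f = (-0.04483 E, -0.02449 N) → southwest.

SW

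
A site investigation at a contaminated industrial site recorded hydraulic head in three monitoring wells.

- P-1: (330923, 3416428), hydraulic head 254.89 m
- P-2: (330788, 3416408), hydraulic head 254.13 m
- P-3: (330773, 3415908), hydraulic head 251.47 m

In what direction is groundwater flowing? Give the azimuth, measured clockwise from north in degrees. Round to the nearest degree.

223°

With h = a·x + b·y + c and P-1 as origin, the differences give:
  (-135)·a + (-20)·b = -0.76
  (-150)·a + (-520)·b = -3.42
Eliminate b (×(-520) and ×(-20), subtract): 67200·a = 326.800 → a = ∂h/∂x = +0.004863
Back-substitute: b = ∂h/∂y = +0.005174.
Flow direction (−∇h) has components (-0.004863 E, -0.005174 N).
Azimuth = atan2(E, N) = atan2(-0.004863, -0.005174) = 223.2° ≈ 223°.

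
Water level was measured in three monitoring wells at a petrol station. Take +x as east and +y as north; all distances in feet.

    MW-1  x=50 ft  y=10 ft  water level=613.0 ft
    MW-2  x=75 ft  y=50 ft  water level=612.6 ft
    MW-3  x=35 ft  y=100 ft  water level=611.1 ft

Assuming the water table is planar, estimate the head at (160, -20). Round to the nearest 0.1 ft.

With h = a·x + b·y + c and MW-1 as origin, the differences give:
  25·a + 40·b = -0.4
  (-15)·a + 90·b = -1.9
Eliminate b (×90 and ×40, subtract): 2850·a = 40.00 → a = ∂h/∂x = +0.01404
Back-substitute: b = ∂h/∂y = -0.01877.
h(160, -20) = 613.0 + (+0.01404)·(110) + (-0.01877)·(-30) = 613.0 +1.544 +0.563 = 615.107 ft.

615.1 ft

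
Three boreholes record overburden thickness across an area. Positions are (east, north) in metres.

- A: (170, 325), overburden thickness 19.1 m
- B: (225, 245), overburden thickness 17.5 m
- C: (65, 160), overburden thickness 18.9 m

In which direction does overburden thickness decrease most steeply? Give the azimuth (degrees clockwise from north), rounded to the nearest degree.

126°

Taking A as reference: B−A = (55, -80, -1.6); C−A = (-105, -165, -0.2).
Solve a·Δx + b·Δy = Δd: det = 55·(-165) − (-105)·(-80) = -17475.
∂d/∂x = [(-1.6)·(-165) − (-0.2)·(-80)] / -17475 = -0.01419
∂d/∂y = [55·(-0.2) − (-105)·(-1.6)] / -17475 = +0.01024
Steepest decrease is along −∇f: components (+0.01419 E, -0.01024 N).
Azimuth = atan2(+0.01419, -0.01024) = 125.8° ≈ 126°.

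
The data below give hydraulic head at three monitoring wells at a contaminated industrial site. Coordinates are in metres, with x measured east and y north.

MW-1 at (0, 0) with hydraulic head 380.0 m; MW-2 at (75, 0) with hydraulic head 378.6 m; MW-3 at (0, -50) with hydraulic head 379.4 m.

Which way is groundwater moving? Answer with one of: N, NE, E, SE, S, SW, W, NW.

SE

∂h/∂x = (378.6 − 380.0) / (75 − 0) = -0.01867
∂h/∂y = (379.4 − 380.0) / (-50 − 0) = +0.01200
Flow = −∇h = (+0.01867 east, -0.01200 north), which points southeast.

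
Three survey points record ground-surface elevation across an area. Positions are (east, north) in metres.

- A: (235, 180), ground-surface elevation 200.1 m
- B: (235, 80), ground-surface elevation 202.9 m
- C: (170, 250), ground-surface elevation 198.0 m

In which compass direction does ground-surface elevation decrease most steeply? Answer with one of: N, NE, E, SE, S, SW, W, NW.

N

Differences from A: to B (Δx, Δy, Δh) = (0, -100, +2.8); to C = (-65, 70, -2.1).
Determinant of the coordinate differences = 0·70 − (-65)·(-100) = -6500.
∂z/∂x = [(+2.8)·70 − (-2.1)·(-100)] / -6500 = +0.002154
∂z/∂y = [0·(-2.1) − (-65)·(+2.8)] / -6500 = -0.02800
Steepest decrease is along −∇f = (-0.002154 E, +0.02800 N) → north.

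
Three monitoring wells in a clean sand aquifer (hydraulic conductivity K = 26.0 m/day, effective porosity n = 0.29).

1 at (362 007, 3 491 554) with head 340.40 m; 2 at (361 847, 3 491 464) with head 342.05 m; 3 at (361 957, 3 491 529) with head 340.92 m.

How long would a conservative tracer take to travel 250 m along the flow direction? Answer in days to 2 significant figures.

Differences from 1: to 2 (Δx, Δy, Δh) = (-160, -90, +1.65); to 3 = (-50, -25, +0.52).
Solve a·Δx + b·Δy = Δh: det = (-160)·(-25) − (-50)·(-90) = -500.
∂h/∂x = [(+1.65)·(-25) − (+0.52)·(-90)] / -500 = -0.01110
∂h/∂y = [(-160)·(+0.52) − (-50)·(+1.65)] / -500 = +0.001400
|∇h| = √(-0.01110² + 0.001400²) = 0.01119
Seepage velocity v = K·i/n = 26.0 × 0.01119 / 0.29 = 1.003 m/day.
t = 250 / 1.003 = 249.3 days.

250 days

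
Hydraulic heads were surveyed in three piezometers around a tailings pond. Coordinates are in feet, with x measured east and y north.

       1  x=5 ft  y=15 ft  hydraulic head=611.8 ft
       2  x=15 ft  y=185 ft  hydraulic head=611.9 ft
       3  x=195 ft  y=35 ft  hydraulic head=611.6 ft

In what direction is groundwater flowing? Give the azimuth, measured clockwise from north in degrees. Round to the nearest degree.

120°

Taking 1 as reference: 2−1 = (10, 170, +0.1); 3−1 = (190, 20, -0.2).
Determinant of the coordinate differences = 10·20 − 190·170 = -32100.
∂h/∂x = [(+0.1)·20 − (-0.2)·170] / -32100 = -0.001121
∂h/∂y = [10·(-0.2) − 190·(+0.1)] / -32100 = +0.0006542
Flow direction (−∇h) has components (+0.001121 E, -0.0006542 N).
Azimuth = atan2(E, N) = atan2(+0.001121, -0.0006542) = 120.3° ≈ 120°.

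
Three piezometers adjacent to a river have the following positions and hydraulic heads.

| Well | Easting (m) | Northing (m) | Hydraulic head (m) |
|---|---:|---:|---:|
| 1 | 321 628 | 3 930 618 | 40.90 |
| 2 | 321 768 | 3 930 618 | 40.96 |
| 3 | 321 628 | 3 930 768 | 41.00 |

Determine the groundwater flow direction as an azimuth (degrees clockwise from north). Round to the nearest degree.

213°

∂h/∂x = (40.96 − 40.90) / (321768 − 321628) = +0.0004286
∂h/∂y = (41.00 − 40.90) / (3930768 − 3930618) = +0.0006667
Flow direction (−∇h) has components (-0.0004286 E, -0.0006667 N).
Azimuth = atan2(E, N) = atan2(-0.0004286, -0.0006667) = 212.7° ≈ 213°.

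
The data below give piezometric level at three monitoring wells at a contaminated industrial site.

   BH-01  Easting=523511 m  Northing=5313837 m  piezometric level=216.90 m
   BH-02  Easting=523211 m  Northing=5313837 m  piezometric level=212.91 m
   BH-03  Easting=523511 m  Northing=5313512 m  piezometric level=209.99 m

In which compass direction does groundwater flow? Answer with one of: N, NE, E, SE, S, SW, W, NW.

∂h/∂x = (212.91 − 216.90) / (523211 − 523511) = +0.01330
∂h/∂y = (209.99 − 216.90) / (5313512 − 5313837) = +0.02126
Flow = −∇h = (-0.01330 east, -0.02126 north), which points southwest.

SW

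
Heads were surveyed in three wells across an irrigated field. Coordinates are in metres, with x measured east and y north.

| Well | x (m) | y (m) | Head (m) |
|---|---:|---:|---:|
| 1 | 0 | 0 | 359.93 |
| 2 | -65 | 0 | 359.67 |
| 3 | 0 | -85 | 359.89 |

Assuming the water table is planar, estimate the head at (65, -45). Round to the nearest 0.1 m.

360.2 m

∂h/∂x = (359.67 − 359.93) / (-65 − 0) = +0.004000
∂h/∂y = (359.89 − 359.93) / (-85 − 0) = +0.0004706
h(65, -45) = 359.93 + (+0.004000)·(65) + (+0.0004706)·(-45) = 359.93 +0.260 -0.021 = 360.169 m.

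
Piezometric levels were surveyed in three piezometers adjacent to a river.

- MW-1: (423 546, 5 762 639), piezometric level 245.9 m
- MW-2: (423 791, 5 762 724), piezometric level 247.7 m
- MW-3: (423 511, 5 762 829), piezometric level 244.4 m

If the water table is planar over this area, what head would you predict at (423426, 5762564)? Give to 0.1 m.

245.2 m

Three-point gradient (reference MW-1): Δ to MW-2 = (245, 85, +1.8), Δ to MW-3 = (-35, 190, -1.5).
∂h/∂x = +0.009480, ∂h/∂y = -0.006148 (det = 49525).
h(423426, 5762564) = 245.9 + (+0.009480)·(-120) + (-0.006148)·(-75) = 245.9 -1.138 +0.461 = 245.224 m.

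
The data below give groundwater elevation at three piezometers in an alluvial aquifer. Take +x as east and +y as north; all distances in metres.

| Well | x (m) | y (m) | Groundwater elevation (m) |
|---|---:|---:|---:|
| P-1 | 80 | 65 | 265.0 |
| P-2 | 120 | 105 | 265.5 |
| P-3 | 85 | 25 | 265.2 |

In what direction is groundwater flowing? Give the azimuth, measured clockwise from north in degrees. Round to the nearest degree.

Taking P-1 as reference: P-2−P-1 = (40, 40, +0.5); P-3−P-1 = (5, -40, +0.2).
Solve a·Δx + b·Δy = Δh: det = 40·(-40) − 5·40 = -1800.
∂h/∂x = [(+0.5)·(-40) − (+0.2)·40] / -1800 = +0.01556
∂h/∂y = [40·(+0.2) − 5·(+0.5)] / -1800 = -0.003056
Flow direction (−∇h) has components (-0.01556 E, +0.003056 N).
Azimuth = atan2(E, N) = atan2(-0.01556, +0.003056) = 281.1° ≈ 281°.

281°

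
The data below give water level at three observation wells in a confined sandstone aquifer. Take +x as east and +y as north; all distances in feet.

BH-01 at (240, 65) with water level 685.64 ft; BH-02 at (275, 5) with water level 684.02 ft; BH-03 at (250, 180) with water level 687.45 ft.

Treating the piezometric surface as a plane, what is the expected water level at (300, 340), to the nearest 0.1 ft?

Taking BH-01 as reference: BH-02−BH-01 = (35, -60, -1.62); BH-03−BH-01 = (10, 115, +1.81).
Determinant of the coordinate differences = 35·115 − 10·(-60) = 4625.
∂h/∂x = [(-1.62)·115 − (+1.81)·(-60)] / 4625 = -0.01680
∂h/∂y = [35·(+1.81) − 10·(-1.62)] / 4625 = +0.01720
h(300, 340) = 685.64 + (-0.01680)·(60) + (+0.01720)·(275) = 685.64 -1.008 +4.730 = 689.362 ft.

689.4 ft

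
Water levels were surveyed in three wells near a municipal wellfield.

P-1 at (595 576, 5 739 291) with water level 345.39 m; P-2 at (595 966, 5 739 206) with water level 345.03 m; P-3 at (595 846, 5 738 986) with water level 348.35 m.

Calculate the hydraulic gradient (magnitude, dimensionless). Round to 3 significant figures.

With h = a·x + b·y + c and P-1 as origin, the differences give:
  390·a + (-85)·b = -0.36
  270·a + (-305)·b = +2.96
Eliminate b (×(-305) and ×(-85), subtract): -96000·a = 361.400 → a = ∂h/∂x = -0.003765
Back-substitute: b = ∂h/∂y = -0.01304.
|∇h| = √(-0.003765² + -0.01304²) = 0.01357

0.0136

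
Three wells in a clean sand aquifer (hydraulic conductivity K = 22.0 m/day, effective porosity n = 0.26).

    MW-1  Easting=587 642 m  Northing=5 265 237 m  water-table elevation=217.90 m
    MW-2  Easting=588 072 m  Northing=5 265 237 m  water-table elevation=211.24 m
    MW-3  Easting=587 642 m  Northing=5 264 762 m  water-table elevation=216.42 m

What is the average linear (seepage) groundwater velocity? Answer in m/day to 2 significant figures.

1.3 m/day

∂h/∂x = (211.24 − 217.90) / (588072 − 587642) = -0.01549
∂h/∂y = (216.42 − 217.90) / (5264762 − 5265237) = +0.003116
|∇h| = √(-0.01549² + 0.003116²) = 0.0158
Seepage velocity v = K·i/n = 22.0 × 0.0158 / 0.26 = 1.337 m/day.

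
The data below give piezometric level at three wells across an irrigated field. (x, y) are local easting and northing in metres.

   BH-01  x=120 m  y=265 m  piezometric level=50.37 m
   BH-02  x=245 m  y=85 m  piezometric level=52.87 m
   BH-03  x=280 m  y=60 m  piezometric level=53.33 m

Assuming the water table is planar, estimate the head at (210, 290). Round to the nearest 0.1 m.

With h = a·x + b·y + c and BH-01 as origin, the differences give:
  125·a + (-180)·b = +2.50
  160·a + (-205)·b = +2.96
Eliminate b (×(-205) and ×(-180), subtract): 3175·a = 20.300 → a = ∂h/∂x = +0.006394
Back-substitute: b = ∂h/∂y = -0.009449.
h(210, 290) = 50.37 + (+0.006394)·(90) + (-0.009449)·(25) = 50.37 +0.575 -0.236 = 50.709 m.

50.7 m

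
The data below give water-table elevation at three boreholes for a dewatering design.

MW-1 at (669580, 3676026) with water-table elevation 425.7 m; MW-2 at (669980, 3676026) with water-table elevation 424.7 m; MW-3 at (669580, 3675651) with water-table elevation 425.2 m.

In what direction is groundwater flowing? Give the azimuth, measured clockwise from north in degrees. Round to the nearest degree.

118°

∂h/∂x = (424.7 − 425.7) / (669980 − 669580) = -0.002500
∂h/∂y = (425.2 − 425.7) / (3675651 − 3676026) = +0.001333
Flow direction (−∇h) has components (+0.002500 E, -0.001333 N).
Azimuth = atan2(E, N) = atan2(+0.002500, -0.001333) = 118.1° ≈ 118°.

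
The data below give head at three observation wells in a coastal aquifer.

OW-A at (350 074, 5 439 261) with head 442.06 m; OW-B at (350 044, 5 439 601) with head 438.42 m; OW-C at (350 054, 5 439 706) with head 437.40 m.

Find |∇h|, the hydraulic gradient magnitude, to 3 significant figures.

With h = a·x + b·y + c and OW-A as origin, the differences give:
  (-30)·a + 340·b = -3.64
  (-20)·a + 445·b = -4.66
Eliminate b (×445 and ×340, subtract): -6550·a = -35.400 → a = ∂h/∂x = +0.005405
Back-substitute: b = ∂h/∂y = -0.01023.
|∇h| = √(0.005405² + -0.01023²) = 0.01157

0.0116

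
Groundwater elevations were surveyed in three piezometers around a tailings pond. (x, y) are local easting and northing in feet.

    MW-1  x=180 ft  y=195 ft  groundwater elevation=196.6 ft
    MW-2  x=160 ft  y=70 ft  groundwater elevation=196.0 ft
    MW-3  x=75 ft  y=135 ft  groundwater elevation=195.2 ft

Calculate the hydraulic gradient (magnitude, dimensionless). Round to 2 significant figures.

With h = a·x + b·y + c and MW-1 as origin, the differences give:
  (-20)·a + (-125)·b = -0.6
  (-105)·a + (-60)·b = -1.4
Eliminate b (×(-60) and ×(-125), subtract): -11925·a = -139.00 → a = ∂h/∂x = +0.01166
Back-substitute: b = ∂h/∂y = +0.002935.
|∇h| = √(0.01166² + 0.002935²) = 0.01202

0.012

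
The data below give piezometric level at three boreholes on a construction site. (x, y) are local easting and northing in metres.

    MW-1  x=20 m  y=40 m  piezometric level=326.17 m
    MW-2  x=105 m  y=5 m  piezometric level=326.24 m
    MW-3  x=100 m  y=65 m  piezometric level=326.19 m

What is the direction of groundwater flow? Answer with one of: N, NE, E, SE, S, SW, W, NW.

NW

Three-point gradient (reference MW-1): Δ to MW-2 = (85, -35, +0.07), Δ to MW-3 = (80, 25, +0.02).
∂h/∂x = +0.0004975, ∂h/∂y = -0.0007919 (det = 4925).
Flow = −∇h = (-0.0004975 east, +0.0007919 north), which points northwest.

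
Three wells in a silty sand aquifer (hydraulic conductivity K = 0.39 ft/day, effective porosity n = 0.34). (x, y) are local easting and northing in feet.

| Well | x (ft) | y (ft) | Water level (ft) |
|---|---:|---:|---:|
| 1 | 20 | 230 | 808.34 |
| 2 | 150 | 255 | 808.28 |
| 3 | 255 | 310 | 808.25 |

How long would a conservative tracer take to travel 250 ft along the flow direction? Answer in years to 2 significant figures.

With h = a·x + b·y + c and 1 as origin, the differences give:
  130·a + 25·b = -0.06
  235·a + 80·b = -0.09
Eliminate b (×80 and ×25, subtract): 4525·a = -2.550 → a = ∂h/∂x = -0.0005635
Back-substitute: b = ∂h/∂y = +0.0005304.
|∇h| = √(-0.0005635² + 0.0005304²) = 0.0007739
Seepage velocity v = K·i/n = 0.39 × 0.0007739 / 0.34 = 0.0008877 ft/day.
t = 250 / 0.0008877 = 2.816e+05 days = 771 years.

770 years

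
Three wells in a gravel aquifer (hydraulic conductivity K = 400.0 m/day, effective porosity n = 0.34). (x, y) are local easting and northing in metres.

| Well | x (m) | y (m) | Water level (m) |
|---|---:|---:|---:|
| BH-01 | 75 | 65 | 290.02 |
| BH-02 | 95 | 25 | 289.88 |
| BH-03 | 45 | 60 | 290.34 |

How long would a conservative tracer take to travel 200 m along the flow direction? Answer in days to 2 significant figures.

16 days

Taking BH-01 as reference: BH-02−BH-01 = (20, -40, -0.14); BH-03−BH-01 = (-30, -5, +0.32).
Determinant of the coordinate differences = 20·(-5) − (-30)·(-40) = -1300.
∂h/∂x = [(-0.14)·(-5) − (+0.32)·(-40)] / -1300 = -0.01038
∂h/∂y = [20·(+0.32) − (-30)·(-0.14)] / -1300 = -0.001692
|∇h| = √(-0.01038² + -0.001692²) = 0.01052
Seepage velocity v = K·i/n = 400.0 × 0.01052 / 0.34 = 12.38 m/day.
t = 200 / 12.38 = 16.16 days.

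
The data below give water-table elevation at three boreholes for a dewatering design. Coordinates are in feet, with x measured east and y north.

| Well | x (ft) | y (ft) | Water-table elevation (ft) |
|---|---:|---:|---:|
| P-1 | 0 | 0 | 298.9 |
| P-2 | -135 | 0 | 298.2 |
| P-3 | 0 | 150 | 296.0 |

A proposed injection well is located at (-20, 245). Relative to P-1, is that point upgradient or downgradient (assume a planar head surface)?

∂h/∂x = (298.2 − 298.9) / (-135 − 0) = +0.005185
∂h/∂y = (296.0 − 298.9) / (150 − 0) = -0.01933
Head at (-20, 245) = 298.9 + (+0.005185)·(-20) + (-0.01933)·(245) = 294.06 ft.
That is lower than the 298.9 ft at P-1, so the point is downgradient.

downgradient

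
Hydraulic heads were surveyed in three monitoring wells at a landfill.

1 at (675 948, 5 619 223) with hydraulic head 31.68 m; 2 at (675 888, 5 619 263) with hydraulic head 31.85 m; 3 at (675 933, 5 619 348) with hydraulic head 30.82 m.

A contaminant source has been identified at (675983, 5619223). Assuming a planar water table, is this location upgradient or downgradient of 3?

Taking 1 as reference: 2−1 = (-60, 40, +0.17); 3−1 = (-15, 125, -0.86).
Determinant of the coordinate differences = (-60)·125 − (-15)·40 = -6900.
∂h/∂x = [(+0.17)·125 − (-0.86)·40] / -6900 = -0.008065
∂h/∂y = [(-60)·(-0.86) − (-15)·(+0.17)] / -6900 = -0.007848
Head at (675983, 5619223) = 31.68 + (-0.008065)·(35) + (-0.007848)·(0) = 31.40 m.
That is higher than the 30.82 m at 3, so the point is upgradient.

upgradient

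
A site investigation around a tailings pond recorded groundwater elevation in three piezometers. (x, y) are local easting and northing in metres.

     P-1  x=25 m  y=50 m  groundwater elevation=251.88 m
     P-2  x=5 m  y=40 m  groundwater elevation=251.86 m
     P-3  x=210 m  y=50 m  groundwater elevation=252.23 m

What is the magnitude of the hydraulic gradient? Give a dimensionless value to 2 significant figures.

0.0026

Three-point gradient (reference P-1): Δ to P-2 = (-20, -10, -0.02), Δ to P-3 = (185, 0, +0.35).
∂h/∂x = +0.001892, ∂h/∂y = -0.001784 (det = 1850).
|∇h| = √(0.001892² + -0.001784²) = 0.0026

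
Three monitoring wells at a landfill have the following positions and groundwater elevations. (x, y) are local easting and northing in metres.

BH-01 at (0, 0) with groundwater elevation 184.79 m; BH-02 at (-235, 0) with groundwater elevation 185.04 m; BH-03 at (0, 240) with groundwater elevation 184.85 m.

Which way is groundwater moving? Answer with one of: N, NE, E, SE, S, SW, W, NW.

∂h/∂x = (185.04 − 184.79) / (-235 − 0) = -0.001064
∂h/∂y = (184.85 − 184.79) / (240 − 0) = +0.0002500
Flow = −∇h = (+0.001064 east, -0.0002500 north), which points east.

E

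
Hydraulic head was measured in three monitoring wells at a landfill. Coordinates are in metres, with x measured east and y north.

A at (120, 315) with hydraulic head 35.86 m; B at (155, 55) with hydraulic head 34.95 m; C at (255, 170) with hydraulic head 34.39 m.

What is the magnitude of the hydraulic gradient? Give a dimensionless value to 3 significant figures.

0.00867

Taking A as reference: B−A = (35, -260, -0.91); C−A = (135, -145, -1.47).
Solve a·Δx + b·Δy = Δh: det = 35·(-145) − 135·(-260) = 30025.
∂h/∂x = [(-0.91)·(-145) − (-1.47)·(-260)] / 30025 = -0.008335
∂h/∂y = [35·(-1.47) − 135·(-0.91)] / 30025 = +0.002378
|∇h| = √(-0.008335² + 0.002378²) = 0.008668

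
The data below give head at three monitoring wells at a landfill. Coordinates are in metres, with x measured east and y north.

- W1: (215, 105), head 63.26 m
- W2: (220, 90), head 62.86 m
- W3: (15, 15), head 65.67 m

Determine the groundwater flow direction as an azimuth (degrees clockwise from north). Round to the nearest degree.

With h = a·x + b·y + c and W1 as origin, the differences give:
  5·a + (-15)·b = -0.40
  (-200)·a + (-90)·b = +2.41
Eliminate b (×(-90) and ×(-15), subtract): -3450·a = 72.150 → a = ∂h/∂x = -0.02091
Back-substitute: b = ∂h/∂y = +0.01970.
Flow direction (−∇h) has components (+0.02091 E, -0.01970 N).
Azimuth = atan2(E, N) = atan2(+0.02091, -0.01970) = 133.3° ≈ 133°.

133°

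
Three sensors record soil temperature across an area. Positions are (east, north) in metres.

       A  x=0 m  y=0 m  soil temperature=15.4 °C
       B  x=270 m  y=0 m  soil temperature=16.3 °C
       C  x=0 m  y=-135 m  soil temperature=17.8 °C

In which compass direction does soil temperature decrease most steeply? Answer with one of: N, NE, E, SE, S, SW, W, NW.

∂T/∂x = (16.3 − 15.4) / (270 − 0) = +0.003333
∂T/∂y = (17.8 − 15.4) / (-135 − 0) = -0.01778
Steepest decrease is along −∇f = (-0.003333 E, +0.01778 N) → north.

N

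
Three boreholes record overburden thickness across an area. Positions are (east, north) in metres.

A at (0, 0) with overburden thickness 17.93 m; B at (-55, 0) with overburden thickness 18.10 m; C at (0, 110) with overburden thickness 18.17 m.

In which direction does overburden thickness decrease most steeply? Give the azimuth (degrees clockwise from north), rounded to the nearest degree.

∂d/∂x = (18.10 − 17.93) / (-55 − 0) = -0.003091
∂d/∂y = (18.17 − 17.93) / (110 − 0) = +0.002182
Steepest decrease is along −∇f: components (+0.003091 E, -0.002182 N).
Azimuth = atan2(+0.003091, -0.002182) = 125.2° ≈ 125°.

125°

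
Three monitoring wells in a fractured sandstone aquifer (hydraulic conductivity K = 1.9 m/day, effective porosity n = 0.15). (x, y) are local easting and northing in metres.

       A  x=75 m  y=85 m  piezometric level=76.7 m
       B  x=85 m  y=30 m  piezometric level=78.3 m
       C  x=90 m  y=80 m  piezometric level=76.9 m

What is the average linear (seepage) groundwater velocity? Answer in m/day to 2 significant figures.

0.36 m/day

With h = a·x + b·y + c and A as origin, the differences give:
  10·a + (-55)·b = +1.6
  15·a + (-5)·b = +0.2
Eliminate b (×(-5) and ×(-55), subtract): 775·a = 3.00 → a = ∂h/∂x = +0.003871
Back-substitute: b = ∂h/∂y = -0.02839.
|∇h| = √(0.003871² + -0.02839²) = 0.02865
Seepage velocity v = K·i/n = 1.9 × 0.02865 / 0.15 = 0.3629 m/day.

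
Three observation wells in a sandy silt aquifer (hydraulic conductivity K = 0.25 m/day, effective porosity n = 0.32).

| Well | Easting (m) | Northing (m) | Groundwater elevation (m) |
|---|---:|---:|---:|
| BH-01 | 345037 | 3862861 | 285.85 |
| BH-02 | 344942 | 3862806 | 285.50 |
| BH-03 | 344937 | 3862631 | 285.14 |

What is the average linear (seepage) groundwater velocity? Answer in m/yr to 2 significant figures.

Differences from BH-01: to BH-02 (Δx, Δy, Δh) = (-95, -55, -0.35); to BH-03 = (-100, -230, -0.71).
Determinant of the coordinate differences = (-95)·(-230) − (-100)·(-55) = 16350.
∂h/∂x = [(-0.35)·(-230) − (-0.71)·(-55)] / 16350 = +0.002535
∂h/∂y = [(-95)·(-0.71) − (-100)·(-0.35)] / 16350 = +0.001985
|∇h| = √(0.002535² + 0.001985²) = 0.00322
Seepage velocity v = K·i/n = 0.25 × 0.00322 / 0.32 = 0.002516 m/day = 0.919 m/yr.

0.92 m/yr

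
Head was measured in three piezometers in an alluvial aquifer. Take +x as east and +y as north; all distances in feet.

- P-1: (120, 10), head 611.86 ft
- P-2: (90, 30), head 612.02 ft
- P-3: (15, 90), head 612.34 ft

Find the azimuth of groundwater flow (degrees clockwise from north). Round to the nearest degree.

Differences from P-1: to P-2 (Δx, Δy, Δh) = (-30, 20, +0.16); to P-3 = (-105, 80, +0.48).
Determinant of the coordinate differences = (-30)·80 − (-105)·20 = -300.
∂h/∂x = [(+0.16)·80 − (+0.48)·20] / -300 = -0.01067
∂h/∂y = [(-30)·(+0.48) − (-105)·(+0.16)] / -300 = -0.008000
Flow direction (−∇h) has components (+0.01067 E, +0.008000 N).
Azimuth = atan2(E, N) = atan2(+0.01067, +0.008000) = 53.1° ≈ 053°.

053°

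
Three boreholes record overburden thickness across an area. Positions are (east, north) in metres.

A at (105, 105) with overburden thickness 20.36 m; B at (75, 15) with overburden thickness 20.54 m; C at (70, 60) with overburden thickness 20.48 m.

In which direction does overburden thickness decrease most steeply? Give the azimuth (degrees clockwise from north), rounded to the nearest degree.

Three-point gradient (reference A): Δ to B = (-30, -90, +0.18), Δ to C = (-35, -45, +0.12).
∂d/∂x = -0.001500, ∂d/∂y = -0.001500 (det = -1800).
Steepest decrease is along −∇f: components (+0.001500 E, +0.001500 N).
Azimuth = atan2(+0.001500, +0.001500) = 45.0° ≈ 045°.

045°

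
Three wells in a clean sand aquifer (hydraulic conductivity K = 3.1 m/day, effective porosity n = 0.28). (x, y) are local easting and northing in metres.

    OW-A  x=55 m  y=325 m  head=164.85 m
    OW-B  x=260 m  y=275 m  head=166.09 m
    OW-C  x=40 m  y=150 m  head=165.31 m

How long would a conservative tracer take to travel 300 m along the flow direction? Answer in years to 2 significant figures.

12 years

Differences from OW-A: to OW-B (Δx, Δy, Δh) = (205, -50, +1.24); to OW-C = (-15, -175, +0.46).
Solve a·Δx + b·Δy = Δh: det = 205·(-175) − (-15)·(-50) = -36625.
∂h/∂x = [(+1.24)·(-175) − (+0.46)·(-50)] / -36625 = +0.005297
∂h/∂y = [205·(+0.46) − (-15)·(+1.24)] / -36625 = -0.003083
|∇h| = √(0.005297² + -0.003083²) = 0.006129
Seepage velocity v = K·i/n = 3.1 × 0.006129 / 0.28 = 0.06786 m/day.
t = 300 / 0.06786 = 4421 days = 12.1 years.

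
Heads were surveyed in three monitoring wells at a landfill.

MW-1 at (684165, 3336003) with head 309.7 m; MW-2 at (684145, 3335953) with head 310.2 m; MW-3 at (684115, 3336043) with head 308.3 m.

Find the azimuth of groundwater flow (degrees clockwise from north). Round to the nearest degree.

Taking MW-1 as reference: MW-2−MW-1 = (-20, -50, +0.5); MW-3−MW-1 = (-50, 40, -1.4).
Solve a·Δx + b·Δy = Δh: det = (-20)·40 − (-50)·(-50) = -3300.
∂h/∂x = [(+0.5)·40 − (-1.4)·(-50)] / -3300 = +0.01515
∂h/∂y = [(-20)·(-1.4) − (-50)·(+0.5)] / -3300 = -0.01606
Flow direction (−∇h) has components (-0.01515 E, +0.01606 N).
Azimuth = atan2(E, N) = atan2(-0.01515, +0.01606) = 316.7° ≈ 317°.

317°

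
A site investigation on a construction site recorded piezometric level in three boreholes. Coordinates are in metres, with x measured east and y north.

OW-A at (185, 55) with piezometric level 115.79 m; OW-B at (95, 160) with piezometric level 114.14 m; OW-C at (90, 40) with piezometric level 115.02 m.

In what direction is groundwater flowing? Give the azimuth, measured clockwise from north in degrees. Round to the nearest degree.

With h = a·x + b·y + c and OW-A as origin, the differences give:
  (-90)·a + 105·b = -1.65
  (-95)·a + (-15)·b = -0.77
Eliminate b (×(-15) and ×105, subtract): 11325·a = 105.600 → a = ∂h/∂x = +0.009325
Back-substitute: b = ∂h/∂y = -0.007722.
Flow direction (−∇h) has components (-0.009325 E, +0.007722 N).
Azimuth = atan2(E, N) = atan2(-0.009325, +0.007722) = 309.6° ≈ 310°.

310°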